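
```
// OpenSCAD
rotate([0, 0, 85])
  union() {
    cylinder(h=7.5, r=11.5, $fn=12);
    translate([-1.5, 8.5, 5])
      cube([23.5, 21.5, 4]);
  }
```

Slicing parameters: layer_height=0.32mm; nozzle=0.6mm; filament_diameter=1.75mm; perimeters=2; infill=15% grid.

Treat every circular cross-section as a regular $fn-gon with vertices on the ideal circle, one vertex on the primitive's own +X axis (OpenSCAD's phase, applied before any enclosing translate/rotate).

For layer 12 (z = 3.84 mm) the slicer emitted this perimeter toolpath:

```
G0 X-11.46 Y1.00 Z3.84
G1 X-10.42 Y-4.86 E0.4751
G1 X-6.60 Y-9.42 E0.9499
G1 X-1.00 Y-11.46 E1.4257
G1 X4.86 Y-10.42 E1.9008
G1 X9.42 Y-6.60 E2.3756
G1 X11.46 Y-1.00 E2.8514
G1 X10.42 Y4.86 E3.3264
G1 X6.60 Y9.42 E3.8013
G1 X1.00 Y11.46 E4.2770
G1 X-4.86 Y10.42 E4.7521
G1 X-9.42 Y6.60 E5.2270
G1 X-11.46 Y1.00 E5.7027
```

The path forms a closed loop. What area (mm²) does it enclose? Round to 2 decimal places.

Apply the shoelace formula to the sequence of (X, Y) vertices; enclosed area = 396.82 mm².

396.82 mm²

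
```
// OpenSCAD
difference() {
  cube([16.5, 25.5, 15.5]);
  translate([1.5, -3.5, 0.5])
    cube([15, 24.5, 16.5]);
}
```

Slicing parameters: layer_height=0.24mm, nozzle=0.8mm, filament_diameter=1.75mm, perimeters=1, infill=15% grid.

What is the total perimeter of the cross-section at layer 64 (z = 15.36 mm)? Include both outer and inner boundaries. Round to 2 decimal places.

At z = 15.36 mm: the cube (footprint 16.5×25.5) is included at this height (perimeter 84.00 mm); the cube at (1.5, -3.5) is present — its section is the full 15×24.5 rectangle (perimeter 79.00 mm); After the difference (first − rest): starting from the 16.5×25.5 cube, the 15×24.5 cube at (1.5, -3.5) partially overlaps it — only the 315.00 mm² overlap (of its 367.50 mm²) is removed, clipping the outline — boundary = 84.00 mm. Overall, the cross-section is a single solid region. Total boundary length (outer) = 84.00 mm.

84.00 mm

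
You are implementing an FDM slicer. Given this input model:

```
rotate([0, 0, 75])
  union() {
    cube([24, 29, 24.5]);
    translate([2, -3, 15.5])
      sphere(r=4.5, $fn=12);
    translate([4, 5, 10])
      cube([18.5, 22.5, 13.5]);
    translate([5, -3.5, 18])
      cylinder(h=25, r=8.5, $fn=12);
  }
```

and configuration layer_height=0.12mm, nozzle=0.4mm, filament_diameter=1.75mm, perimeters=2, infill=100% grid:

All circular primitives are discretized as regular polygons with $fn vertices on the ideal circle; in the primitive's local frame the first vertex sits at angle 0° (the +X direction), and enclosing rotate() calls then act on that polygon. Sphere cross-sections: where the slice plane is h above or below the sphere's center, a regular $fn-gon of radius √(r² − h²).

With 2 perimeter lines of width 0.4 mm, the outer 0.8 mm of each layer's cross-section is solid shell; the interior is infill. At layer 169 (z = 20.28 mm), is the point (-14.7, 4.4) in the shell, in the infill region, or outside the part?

At z = 20.28 mm: the cube (footprint 24×29) is included at this height; the sphere at (2, -3) is not intersected at this z (|z−center|=4.780 > r=4.5); the cube at (4, 5) is present — its section is the full 18.5×22.5 rectangle; the cylinder at (5, -3.5): section is a regular 12-gon, circumradius r=8.5; Merging all regions: the regions partially overlap (shared area 463.77 mm²), so overlapping operands fuse into one piece — 1 connected region; (rotated 75° about Z; rotation is an isometry so areas/perimeters/island counts are preserved). Overall, the cross-section is a single solid region. Undo the 75° rotation: the query point maps to (0.445, 15.338) in the un-rotated model frame. The nearest boundary edge runs (0.00, 3.11)→(0.00, 29.00); distance from the point to it = 0.45 mm. The point is inside the cross-section, 0.45 mm from the nearest boundary — within the 0.8 mm shell band (2 × 0.4).

shell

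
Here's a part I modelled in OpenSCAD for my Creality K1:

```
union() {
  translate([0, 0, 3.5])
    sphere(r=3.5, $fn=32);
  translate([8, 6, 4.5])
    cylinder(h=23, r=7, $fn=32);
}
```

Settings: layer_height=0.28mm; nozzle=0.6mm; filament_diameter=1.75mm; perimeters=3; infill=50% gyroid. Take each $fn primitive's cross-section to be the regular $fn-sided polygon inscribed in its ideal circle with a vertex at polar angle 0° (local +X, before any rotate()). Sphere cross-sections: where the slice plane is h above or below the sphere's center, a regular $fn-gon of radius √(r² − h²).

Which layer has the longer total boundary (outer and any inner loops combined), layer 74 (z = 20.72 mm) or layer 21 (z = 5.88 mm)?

Layer 74 (z = 20.72): the sphere is not intersected at this z (|z−center|=17.220 > r=3.5); the cylinder at (8, 6): section is a regular 32-gon, circumradius r=7 (perimeter = 2·32·7.000·sin(180°/32) = 43.91 mm); Combining (union): only the r=7 cylinder at (8, 6) is present, so the union is just that shape — boundary = 43.91 mm. So its perimeter = 43.91 mm. Layer 21 (z = 5.88): the r=3.5 sphere contributes a regular 32-gon of circumradius √(3.5²−2.38²) = 2.566 (perimeter = 2·32·2.566·sin(180°/32) = 16.10 mm); the cylinder at (8, 6): section is a regular 32-gon, circumradius r=7 (perimeter = 2·32·7.000·sin(180°/32) = 43.91 mm); Combining (union): the 2 present regions are separate (no shared area or edge), so areas and boundary lengths simply add and each stays a separate island — boundary = 60.01 mm. So its perimeter = 60.01 mm. Layer 21 is larger (60.01 vs 43.91 mm).

layer 21 (z = 5.88 mm)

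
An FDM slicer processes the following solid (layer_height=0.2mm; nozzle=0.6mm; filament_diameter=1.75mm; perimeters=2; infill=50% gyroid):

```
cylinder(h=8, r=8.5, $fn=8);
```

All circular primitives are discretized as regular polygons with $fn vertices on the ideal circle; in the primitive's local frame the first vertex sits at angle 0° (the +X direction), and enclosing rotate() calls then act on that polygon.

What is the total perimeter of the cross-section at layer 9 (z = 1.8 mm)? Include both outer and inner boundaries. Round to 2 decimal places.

At z = 1.8 mm: the cylinder: section is a regular 8-gon, circumradius r=8.5 (perimeter = 2·8·8.500·sin(180°/8) = 52.04 mm). Overall, the cross-section is a single solid region. Total boundary length (outer) = 52.04 mm.

52.04 mm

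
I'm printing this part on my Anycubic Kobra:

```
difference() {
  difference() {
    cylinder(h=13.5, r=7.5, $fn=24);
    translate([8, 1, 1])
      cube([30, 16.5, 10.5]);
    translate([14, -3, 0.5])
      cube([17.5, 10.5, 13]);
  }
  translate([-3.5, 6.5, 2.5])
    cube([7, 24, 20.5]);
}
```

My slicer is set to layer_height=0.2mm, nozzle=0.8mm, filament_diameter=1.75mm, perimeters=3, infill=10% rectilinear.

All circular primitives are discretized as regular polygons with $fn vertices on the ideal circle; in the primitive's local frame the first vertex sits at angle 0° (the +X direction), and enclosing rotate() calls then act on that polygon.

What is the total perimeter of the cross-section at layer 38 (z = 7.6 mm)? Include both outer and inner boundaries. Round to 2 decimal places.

At z = 7.6 mm: the cylinder: section is a regular 24-gon, circumradius r=7.5 (perimeter = 2·24·7.500·sin(180°/24) = 46.99 mm); the cube at (8, 1) is present — its section is the full 30×16.5 rectangle (perimeter 93.00 mm); the cube at (14, -3) (footprint 17.5×10.5) is included at this height (perimeter 56.00 mm); After the difference (first − rest): starting from the r=7.5 cylinder, the 30×16.5 cube at (8, 1) misses the remaining region (no effect); the 17.5×10.5 cube at (14, -3) misses the remaining region (no effect) — boundary = 46.99 mm; the 7×24 cube at (-3.5, 6.5) contributes its full rectangle (perimeter 62.00 mm); Taking the first minus the rest: starting from the result so far, the 7×24 cube at (-3.5, 6.5) partially overlaps it — only the 4.70 mm² overlap (of its 168.00 mm²) is removed, clipping the outline — boundary = 46.90 mm. Overall, the cross-section is a single solid region. Total boundary length (outer) = 46.90 mm.

46.90 mm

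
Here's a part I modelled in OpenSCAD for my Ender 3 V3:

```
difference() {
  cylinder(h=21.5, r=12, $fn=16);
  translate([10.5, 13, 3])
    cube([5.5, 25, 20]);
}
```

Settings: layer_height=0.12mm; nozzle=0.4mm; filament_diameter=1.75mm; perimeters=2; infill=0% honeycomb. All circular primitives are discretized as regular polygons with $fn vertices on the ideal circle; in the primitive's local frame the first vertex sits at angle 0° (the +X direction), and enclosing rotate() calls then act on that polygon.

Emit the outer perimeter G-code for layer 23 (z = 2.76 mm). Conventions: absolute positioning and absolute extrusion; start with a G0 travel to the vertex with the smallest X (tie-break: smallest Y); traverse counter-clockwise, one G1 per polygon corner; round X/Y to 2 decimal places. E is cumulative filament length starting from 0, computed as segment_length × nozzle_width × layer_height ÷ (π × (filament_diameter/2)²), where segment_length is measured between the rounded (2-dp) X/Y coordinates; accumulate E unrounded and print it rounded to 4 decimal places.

At z = 2.76 mm: the cylinder: section is a regular 16-gon, circumradius r=12; the cube at (10.5, 13) is absent (z outside [3, 23]); After the difference (first − rest): none of the subtracted shapes is present at this height, so the r=12 cylinder is unchanged — 1 connected region. The outline is a single polygon with 16 vertices. Extrusion per mm of travel: 0.4 × 0.12 / (π × 0.875²) = 0.019956. Accumulating E over each segment gives final E = 1.4954.

G0 X-12.00 Y0.00 Z2.76
G1 X-11.09 Y-4.59 E0.0934
G1 X-8.49 Y-8.49 E0.1869
G1 X-4.59 Y-11.09 E0.2805
G1 X0.00 Y-12.00 E0.3738
G1 X4.59 Y-11.09 E0.4672
G1 X8.49 Y-8.49 E0.5608
G1 X11.09 Y-4.59 E0.6543
G1 X12.00 Y0.00 E0.7477
G1 X11.09 Y4.59 E0.8411
G1 X8.49 Y8.49 E0.9346
G1 X4.59 Y11.09 E1.0281
G1 X0.00 Y12.00 E1.1215
G1 X-4.59 Y11.09 E1.2149
G1 X-8.49 Y8.49 E1.3084
G1 X-11.09 Y4.59 E1.4020
G1 X-12.00 Y0.00 E1.4954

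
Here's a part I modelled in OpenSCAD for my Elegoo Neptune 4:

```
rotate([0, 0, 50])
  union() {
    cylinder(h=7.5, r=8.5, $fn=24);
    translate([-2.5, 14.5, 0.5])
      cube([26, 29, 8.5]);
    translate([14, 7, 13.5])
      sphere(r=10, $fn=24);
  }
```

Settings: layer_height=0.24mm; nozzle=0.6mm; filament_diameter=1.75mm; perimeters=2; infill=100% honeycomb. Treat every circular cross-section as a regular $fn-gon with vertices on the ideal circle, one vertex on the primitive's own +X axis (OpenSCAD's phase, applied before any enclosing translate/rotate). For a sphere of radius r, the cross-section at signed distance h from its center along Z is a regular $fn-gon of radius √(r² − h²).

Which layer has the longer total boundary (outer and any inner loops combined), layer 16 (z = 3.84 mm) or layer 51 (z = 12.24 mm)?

layer 16 (z = 3.84 mm)

Layer 16 (z = 3.84): the r=8.5 cylinder gives a regular 24-gon of circumradius 8.5 (constant along its height) (perimeter = 2·24·8.500·sin(180°/24) = 53.25 mm); the 26×29 cube at (-2.5, 14.5) contributes its full rectangle (perimeter 110.00 mm); the r=10 sphere at (14, 7) contributes a regular 24-gon of circumradius √(10²−9.66²) = 2.585 (perimeter = 2·24·2.585·sin(180°/24) = 16.20 mm); Merging all regions: the 3 present regions are separate (no shared area or edge), so areas and boundary lengths simply add and each stays a separate island — boundary = 179.45 mm; (whole slice rotated 50° about Z — lengths, areas and connectivity unchanged). So its perimeter = 179.45 mm. Layer 51 (z = 12.24): the cylinder is not intersected at this z (z outside [0, 7.5]); the cube at (-2.5, 14.5) is absent (z outside [0.5, 9]); the r=10 sphere at (14, 7) slices to a regular 24-gon of circumradius 9.920 (√(r²−h²) with h=1.26 from center) (perimeter = 2·24·9.920·sin(180°/24) = 62.15 mm); Merging all regions: only the r=10 sphere at (14, 7) is present, so the union is just that shape — boundary = 62.15 mm; (whole slice rotated 50° about Z — lengths, areas and connectivity unchanged). So its perimeter = 62.15 mm. Layer 16 is larger (179.45 vs 62.15 mm).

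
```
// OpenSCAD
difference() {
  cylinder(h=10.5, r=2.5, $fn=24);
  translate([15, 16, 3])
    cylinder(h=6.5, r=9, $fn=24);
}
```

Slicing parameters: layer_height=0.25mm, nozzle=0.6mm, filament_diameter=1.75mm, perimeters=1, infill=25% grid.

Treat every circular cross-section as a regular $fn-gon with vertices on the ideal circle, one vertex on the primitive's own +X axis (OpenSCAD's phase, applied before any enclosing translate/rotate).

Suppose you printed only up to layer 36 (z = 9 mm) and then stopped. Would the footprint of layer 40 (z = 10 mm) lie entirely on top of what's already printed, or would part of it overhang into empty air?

Compare the two slices. At z = 9: the cylinder: section is a regular 24-gon, circumradius r=2.5 (area = (24/2)·2.500²·sin(360°/24) = 19.41 mm²); the cylinder at (15, 16): section is a regular 24-gon, circumradius r=9 (area = (24/2)·9.000²·sin(360°/24) = 251.57 mm²); Subtracting the remaining from the first: starting from the r=2.5 cylinder (19.41 mm²), the r=9 cylinder at (15, 16) misses the remaining region (no effect) — area = 19.41 mm². At z = 10: the r=2.5 cylinder gives a regular 24-gon of circumradius 2.5 (constant along its height) (area = (24/2)·2.500²·sin(360°/24) = 19.41 mm²); the cylinder at (15, 16) is absent (z outside [3, 9.5]); After the difference (first − rest): none of the subtracted shapes is present at this height, so the r=2.5 cylinder is unchanged — area = 19.41 mm². Checking containment: the cross-section at z = 10 is a subset of the cross-section at z = 9.

entirely on top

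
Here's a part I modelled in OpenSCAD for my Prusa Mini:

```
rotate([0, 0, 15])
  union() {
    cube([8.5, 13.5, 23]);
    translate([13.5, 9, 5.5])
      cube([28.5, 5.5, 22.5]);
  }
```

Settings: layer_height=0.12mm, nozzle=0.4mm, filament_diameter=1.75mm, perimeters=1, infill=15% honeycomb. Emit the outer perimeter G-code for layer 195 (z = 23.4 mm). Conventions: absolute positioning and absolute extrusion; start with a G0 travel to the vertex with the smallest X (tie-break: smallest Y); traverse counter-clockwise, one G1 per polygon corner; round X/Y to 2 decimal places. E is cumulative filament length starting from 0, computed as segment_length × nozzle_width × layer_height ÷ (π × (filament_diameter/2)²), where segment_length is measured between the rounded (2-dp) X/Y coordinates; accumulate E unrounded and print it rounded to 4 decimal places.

G0 X9.29 Y17.50 Z23.40
G1 X10.71 Y12.19 E0.1097
G1 X38.24 Y19.56 E0.6784
G1 X36.82 Y24.88 E0.7883
G1 X9.29 Y17.50 E1.3571

At z = 23.4 mm: the cube is not intersected at this z (z outside [0, 23]); the cube at (13.5, 9) is present — its section is the full 28.5×5.5 rectangle; Combining (union): only the 28.5×5.5 cube at (13.5, 9) is present, so the union is just that shape — 1 connected region; (rotated 15° about Z; rotation is an isometry so areas/perimeters/island counts are preserved). The outline is a single polygon with 4 vertices. Extrusion per mm of travel: 0.4 × 0.12 / (π × 0.875²) = 0.019956. Accumulating E over each segment gives final E = 1.3571.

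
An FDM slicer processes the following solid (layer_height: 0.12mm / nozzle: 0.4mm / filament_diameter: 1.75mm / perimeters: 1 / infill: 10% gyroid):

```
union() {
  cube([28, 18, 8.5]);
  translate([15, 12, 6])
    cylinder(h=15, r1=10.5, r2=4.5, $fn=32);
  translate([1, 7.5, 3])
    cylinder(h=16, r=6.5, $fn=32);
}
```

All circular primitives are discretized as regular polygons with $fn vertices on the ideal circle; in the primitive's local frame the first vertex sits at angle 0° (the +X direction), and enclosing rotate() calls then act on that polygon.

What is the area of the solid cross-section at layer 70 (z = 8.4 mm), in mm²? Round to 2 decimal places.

At z = 8.4 mm: the cube (footprint 28×18) is included at this height (area 504.00 mm²); the cone at (15, 12) contributes a regular 32-gon of circumradius 9.540 (interpolated between r1=10.5 and r2=4.5 at t=0.160) (area = (32/2)·9.540²·sin(360°/32) = 284.09 mm²); the r=6.5 cylinder at (1, 7.5) contributes a regular 32-gon of circumradius 6.5 (area = (32/2)·6.500²·sin(360°/32) = 131.88 mm²); Combining (union): the regions partially overlap — summed areas 919.97 mm² minus the doubly-counted overlap 326.90 mm² gives 593.07 mm² — area = 593.07 mm². Overall, the cross-section is a single solid region. Net area = 593.07 mm².

593.07 mm²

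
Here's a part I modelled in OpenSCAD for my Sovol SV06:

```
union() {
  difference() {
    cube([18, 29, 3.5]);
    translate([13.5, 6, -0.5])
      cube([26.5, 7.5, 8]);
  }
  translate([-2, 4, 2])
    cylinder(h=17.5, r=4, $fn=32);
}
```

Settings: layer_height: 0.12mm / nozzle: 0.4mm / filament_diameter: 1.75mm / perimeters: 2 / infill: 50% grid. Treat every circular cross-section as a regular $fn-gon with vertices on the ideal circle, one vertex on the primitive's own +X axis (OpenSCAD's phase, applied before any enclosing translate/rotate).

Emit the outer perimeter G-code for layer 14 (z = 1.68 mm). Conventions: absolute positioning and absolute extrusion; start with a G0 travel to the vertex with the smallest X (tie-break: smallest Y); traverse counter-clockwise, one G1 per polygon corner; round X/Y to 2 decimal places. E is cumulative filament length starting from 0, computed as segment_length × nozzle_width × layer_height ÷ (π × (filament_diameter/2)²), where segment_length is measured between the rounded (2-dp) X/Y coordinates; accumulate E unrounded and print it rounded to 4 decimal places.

G0 X0.00 Y0.00 Z1.68
G1 X18.00 Y0.00 E0.3592
G1 X18.00 Y6.00 E0.4789
G1 X13.50 Y6.00 E0.5687
G1 X13.50 Y13.50 E0.7184
G1 X18.00 Y13.50 E0.8082
G1 X18.00 Y29.00 E1.1175
G1 X0.00 Y29.00 E1.4767
G1 X0.00 Y0.00 E2.0555

At z = 1.68 mm: the 18×29 cube contributes its full rectangle; the cube at (13.5, 6) is present — its section is the full 26.5×7.5 rectangle; After the difference (first − rest): starting from the 18×29 cube, the 26.5×7.5 cube at (13.5, 6) partially overlaps it — only the 33.75 mm² overlap (of its 198.75 mm²) is removed, clipping the outline — 1 connected region; the cylinder at (-2, 4) does not reach this height (z outside [2, 19.5]); Merging all regions: only that combined region is present, so the union is just that shape — 1 connected region. The outline is a single polygon with 8 vertices. Extrusion per mm of travel: 0.4 × 0.12 / (π × 0.875²) = 0.019956. Accumulating E over each segment gives final E = 2.0555.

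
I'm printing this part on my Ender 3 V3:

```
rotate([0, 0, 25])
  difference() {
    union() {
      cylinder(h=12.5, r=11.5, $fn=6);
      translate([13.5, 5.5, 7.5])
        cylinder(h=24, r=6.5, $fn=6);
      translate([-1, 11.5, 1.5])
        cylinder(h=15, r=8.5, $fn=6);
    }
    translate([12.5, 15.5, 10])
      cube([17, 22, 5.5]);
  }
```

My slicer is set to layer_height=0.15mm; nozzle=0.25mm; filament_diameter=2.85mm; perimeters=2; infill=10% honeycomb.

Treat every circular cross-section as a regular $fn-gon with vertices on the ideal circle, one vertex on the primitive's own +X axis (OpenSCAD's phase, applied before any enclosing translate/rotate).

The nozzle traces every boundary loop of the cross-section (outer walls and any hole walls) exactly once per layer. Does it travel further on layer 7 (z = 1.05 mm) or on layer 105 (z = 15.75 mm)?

Layer 7 (z = 1.05): the r=11.5 cylinder gives a regular 6-gon of circumradius 11.5 (constant along its height) (perimeter = 2·6·11.500·sin(180°/6) = 69.00 mm); the cylinder at (13.5, 5.5) is absent (z outside [7.5, 31.5]); the cylinder at (-1, 11.5) is not intersected at this z (z outside [1.5, 16.5]); Combining (union): only the r=11.5 cylinder is present, so the union is just that shape — boundary = 69.00 mm; the cube at (12.5, 15.5) is not intersected at this z (z outside [10, 15.5]); After the difference (first − rest): none of the subtracted shapes is present at this height, so that combined region is unchanged — boundary = 69.00 mm; (whole slice rotated 25° about Z — lengths, areas and connectivity unchanged). So its perimeter = 69.00 mm. Layer 105 (z = 15.75): the cylinder is absent (z outside [0, 12.5]); the cylinder at (13.5, 5.5): section is a regular 6-gon, circumradius r=6.5 (perimeter = 2·6·6.500·sin(180°/6) = 39.00 mm); the r=8.5 cylinder at (-1, 11.5) contributes a regular 6-gon of circumradius 8.5 (perimeter = 2·6·8.500·sin(180°/6) = 51.00 mm); Taking the union: the 2 present regions are separate (no shared area or edge), so areas and boundary lengths simply add and each stays a separate island — boundary = 90.00 mm; the cube at (12.5, 15.5) does not reach this height (z outside [10, 15.5]); Taking the first minus the rest: none of the subtracted shapes is present at this height, so the result so far is unchanged — boundary = 90.00 mm; (rotated 25° about Z; rotation is an isometry so areas/perimeters/island counts are preserved). So its perimeter = 90.00 mm. Layer 105 is larger (90.00 vs 69.00 mm).

layer 105 (z = 15.75 mm)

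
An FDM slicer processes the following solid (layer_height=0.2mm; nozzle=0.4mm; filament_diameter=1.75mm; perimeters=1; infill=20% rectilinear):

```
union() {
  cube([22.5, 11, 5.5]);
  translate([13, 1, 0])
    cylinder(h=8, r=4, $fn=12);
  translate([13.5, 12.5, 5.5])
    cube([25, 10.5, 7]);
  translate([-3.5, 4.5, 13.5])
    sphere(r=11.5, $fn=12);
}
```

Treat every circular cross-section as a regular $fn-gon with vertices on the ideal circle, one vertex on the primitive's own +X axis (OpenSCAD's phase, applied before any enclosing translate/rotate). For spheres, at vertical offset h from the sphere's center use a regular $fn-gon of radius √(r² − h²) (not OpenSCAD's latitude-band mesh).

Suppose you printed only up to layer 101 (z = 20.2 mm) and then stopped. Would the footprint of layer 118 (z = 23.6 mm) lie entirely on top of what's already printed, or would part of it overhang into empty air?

entirely on top

Compare the two slices. At z = 20.2: the cube does not reach this height (z outside [0, 5.5]); the cylinder at (13, 1) is not intersected at this z (z outside [0, 8]); the cube at (13.5, 12.5) does not reach this height (z outside [5.5, 12.5]); the sphere at (-3.5, 4.5): section is a regular 12-gon, circumradius = √(r²−h²) = √(11.5²−6.7²) = 9.347 (area = (12/2)·9.347²·sin(360°/12) = 262.08 mm²); Taking the union: only the r=11.5 sphere at (-3.5, 4.5) is present, so the union is just that shape — area = 262.08 mm². At z = 23.6: the cube is not intersected at this z (z outside [0, 5.5]); the cylinder at (13, 1) is absent (z outside [0, 8]); the cube at (13.5, 12.5) is absent (z outside [5.5, 12.5]); the r=11.5 sphere at (-3.5, 4.5) slices to a regular 12-gon of circumradius 5.499 (√(r²−h²) with h=10.1 from center) (area = (12/2)·5.499²·sin(360°/12) = 90.72 mm²); Combining (union): only the r=11.5 sphere at (-3.5, 4.5) is present, so the union is just that shape — area = 90.72 mm². Checking containment: the cross-section at z = 23.6 is a subset of the cross-section at z = 20.2.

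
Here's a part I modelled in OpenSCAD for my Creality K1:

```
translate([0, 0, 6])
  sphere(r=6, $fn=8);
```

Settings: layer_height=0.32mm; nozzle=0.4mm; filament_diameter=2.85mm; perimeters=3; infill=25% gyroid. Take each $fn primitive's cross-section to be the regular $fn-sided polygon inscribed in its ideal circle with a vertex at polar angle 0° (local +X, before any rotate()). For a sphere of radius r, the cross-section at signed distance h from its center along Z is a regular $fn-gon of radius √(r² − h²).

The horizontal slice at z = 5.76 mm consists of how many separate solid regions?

1

At z = 5.76 mm: the sphere: section is a regular 8-gon, circumradius = √(r²−h²) = √(6²−0.24²) = 5.995. The result has 1 disconnected region.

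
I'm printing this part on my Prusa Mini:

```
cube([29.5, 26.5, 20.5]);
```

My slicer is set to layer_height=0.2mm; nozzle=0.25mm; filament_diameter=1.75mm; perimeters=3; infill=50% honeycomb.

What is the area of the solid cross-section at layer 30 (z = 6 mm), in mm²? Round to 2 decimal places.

At z = 6 mm: the 29.5×26.5 cube contributes its full rectangle (area 781.75 mm²). Overall, the cross-section is a single solid region. Net area = 781.75 mm².

781.75 mm²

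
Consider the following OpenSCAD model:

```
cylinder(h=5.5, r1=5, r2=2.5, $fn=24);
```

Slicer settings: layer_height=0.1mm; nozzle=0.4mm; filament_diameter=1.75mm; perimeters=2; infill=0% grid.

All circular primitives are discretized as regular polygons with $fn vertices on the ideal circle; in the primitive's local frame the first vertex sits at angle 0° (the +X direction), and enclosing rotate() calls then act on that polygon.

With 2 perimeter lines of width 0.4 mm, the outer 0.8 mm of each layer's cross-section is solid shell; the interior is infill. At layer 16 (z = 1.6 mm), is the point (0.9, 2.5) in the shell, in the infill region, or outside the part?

At z = 1.6 mm: the cone: at t=0.291 of its height the radius interpolates to r₁+(r₂−r₁)t = 4.273, giving a regular 24-gon of that circumradius. Overall, the cross-section is a single solid region. The nearest boundary edge runs (2.14, 3.70)→(1.11, 4.13); distance from the point to it = 1.58 mm. The point is inside the cross-section and 1.58 mm from the nearest boundary — more than the 0.8 mm shell width (2 × 0.4), so it's in the infill interior.

infill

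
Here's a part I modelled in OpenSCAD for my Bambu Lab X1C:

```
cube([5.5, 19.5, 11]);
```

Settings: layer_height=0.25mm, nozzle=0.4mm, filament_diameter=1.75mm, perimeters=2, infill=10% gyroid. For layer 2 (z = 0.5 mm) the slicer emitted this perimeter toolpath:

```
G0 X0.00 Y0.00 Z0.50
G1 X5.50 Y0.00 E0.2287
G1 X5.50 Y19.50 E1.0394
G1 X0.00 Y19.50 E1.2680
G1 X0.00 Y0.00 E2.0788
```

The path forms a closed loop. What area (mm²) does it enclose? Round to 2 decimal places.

Apply the shoelace formula to the sequence of (X, Y) vertices; enclosed area = 107.25 mm².

107.25 mm²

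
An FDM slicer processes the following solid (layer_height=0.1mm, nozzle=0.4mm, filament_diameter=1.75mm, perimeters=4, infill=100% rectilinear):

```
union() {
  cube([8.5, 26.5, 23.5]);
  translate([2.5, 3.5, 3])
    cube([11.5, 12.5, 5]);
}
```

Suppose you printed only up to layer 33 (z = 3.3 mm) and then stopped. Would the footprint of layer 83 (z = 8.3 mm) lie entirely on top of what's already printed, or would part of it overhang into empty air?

entirely on top

Compare the two slices. At z = 3.3: the 8.5×26.5 cube contributes its full rectangle (area 225.25 mm²); the cube at (2.5, 3.5) is present — its section is the full 11.5×12.5 rectangle (area 143.75 mm²); Combining (union): the regions partially overlap — summed areas 369.00 mm² minus the doubly-counted overlap 75.00 mm² gives 294.00 mm² — area = 294.00 mm². At z = 8.3: the cube (footprint 8.5×26.5) is included at this height (area 225.25 mm²); the cube at (2.5, 3.5) is not intersected at this z (z outside [3, 8]); Merging all regions: only the 8.5×26.5 cube is present, so the union is just that shape — area = 225.25 mm². Checking containment: the cross-section at z = 8.3 is a subset of the cross-section at z = 3.3.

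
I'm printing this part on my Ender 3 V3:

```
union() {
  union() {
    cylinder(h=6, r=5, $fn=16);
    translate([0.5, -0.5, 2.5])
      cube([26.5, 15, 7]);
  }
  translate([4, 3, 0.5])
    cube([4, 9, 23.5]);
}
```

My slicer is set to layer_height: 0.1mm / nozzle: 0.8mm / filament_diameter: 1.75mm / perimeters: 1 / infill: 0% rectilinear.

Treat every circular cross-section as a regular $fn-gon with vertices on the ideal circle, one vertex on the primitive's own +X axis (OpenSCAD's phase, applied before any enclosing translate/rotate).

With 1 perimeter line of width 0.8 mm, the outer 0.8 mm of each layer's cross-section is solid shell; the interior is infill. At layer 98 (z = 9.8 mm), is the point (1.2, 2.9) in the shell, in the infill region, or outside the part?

outside

At z = 9.8 mm: the cylinder is absent (z outside [0, 6]); the cube at (0.5, -0.5) is absent (z outside [2.5, 9.5]); Taking the union: nothing is present at this height; the cube at (4, 3) (footprint 4×9) is included at this height; Taking the union: only the 4×9 cube at (4, 3) is present, so the union is just that shape — 1 connected region. Overall, the cross-section is a single solid region. The nearest boundary edge runs (4.00, 3.00)→(8.00, 3.00); distance from the point to it = 2.80 mm. The point is not inside any of the regions above, so it lies outside the cross-section (2.80 mm from the nearest boundary).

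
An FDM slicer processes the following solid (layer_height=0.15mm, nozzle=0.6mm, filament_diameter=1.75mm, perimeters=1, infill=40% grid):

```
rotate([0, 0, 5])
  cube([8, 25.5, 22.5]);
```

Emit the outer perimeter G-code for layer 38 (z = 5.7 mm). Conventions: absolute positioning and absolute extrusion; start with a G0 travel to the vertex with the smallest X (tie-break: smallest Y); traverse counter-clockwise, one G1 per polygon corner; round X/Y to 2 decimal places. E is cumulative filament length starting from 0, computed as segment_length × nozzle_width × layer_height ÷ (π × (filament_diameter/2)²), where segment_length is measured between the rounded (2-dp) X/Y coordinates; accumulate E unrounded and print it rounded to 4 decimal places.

G0 X-2.22 Y25.40 Z5.70
G1 X0.00 Y0.00 E0.9540
G1 X7.97 Y0.70 E1.2534
G1 X5.75 Y26.10 E2.2074
G1 X-2.22 Y25.40 E2.5068

At z = 5.7 mm: the 8×25.5 cube contributes its full rectangle; (whole slice rotated 5° about Z — lengths, areas and connectivity unchanged). The outline is a single polygon with 4 vertices. Extrusion per mm of travel: 0.6 × 0.15 / (π × 0.875²) = 0.037418. Accumulating E over each segment gives final E = 2.5068.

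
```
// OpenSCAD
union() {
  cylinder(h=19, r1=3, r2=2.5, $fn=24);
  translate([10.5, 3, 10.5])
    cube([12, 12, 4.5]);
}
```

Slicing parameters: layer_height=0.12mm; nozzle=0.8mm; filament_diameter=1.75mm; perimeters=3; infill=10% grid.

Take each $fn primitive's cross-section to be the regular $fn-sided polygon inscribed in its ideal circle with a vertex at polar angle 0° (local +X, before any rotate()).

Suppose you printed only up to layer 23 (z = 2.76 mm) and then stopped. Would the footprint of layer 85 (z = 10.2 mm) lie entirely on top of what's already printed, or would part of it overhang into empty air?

entirely on top

Compare the two slices. At z = 2.76: the cone contributes a regular 24-gon of circumradius 2.927 (interpolated between r1=3 and r2=2.5 at t=0.145) (area = (24/2)·2.927²·sin(360°/24) = 26.62 mm²); the cube at (10.5, 3) is not intersected at this z (z outside [10.5, 15]); Combining (union): only the cone is present, so the union is just that shape — area = 26.62 mm². At z = 10.2: the cone: at t=0.537 of its height the radius interpolates to r₁+(r₂−r₁)t = 2.732, giving a regular 24-gon of that circumradius (area = (24/2)·2.732²·sin(360°/24) = 23.17 mm²); the cube at (10.5, 3) is not intersected at this z (z outside [10.5, 15]); Merging all regions: only the cone is present, so the union is just that shape — area = 23.17 mm². Checking containment: the cross-section at z = 10.2 is a subset of the cross-section at z = 2.76.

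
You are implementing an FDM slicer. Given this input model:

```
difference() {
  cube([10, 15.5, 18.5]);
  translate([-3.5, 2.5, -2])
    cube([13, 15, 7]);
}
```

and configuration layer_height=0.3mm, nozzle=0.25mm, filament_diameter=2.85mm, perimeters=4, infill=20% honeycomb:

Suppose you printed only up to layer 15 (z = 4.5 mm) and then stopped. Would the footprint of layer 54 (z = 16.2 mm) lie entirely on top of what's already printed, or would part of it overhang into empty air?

part overhangs

Compare the two slices. At z = 4.5: the cube (footprint 10×15.5) is included at this height (area 155.00 mm²); the cube at (-3.5, 2.5) is present — its section is the full 13×15 rectangle (area 195.00 mm²); After the difference (first − rest): starting from the 10×15.5 cube (155.00 mm²), the 13×15 cube at (-3.5, 2.5) partially overlaps it — only the 123.50 mm² overlap (of its 195.00 mm²) is removed, clipping the outline — area = 31.50 mm². At z = 16.2: the 10×15.5 cube contributes its full rectangle (area 155.00 mm²); the cube at (-3.5, 2.5) does not reach this height (z outside [-2, 5]); Subtracting the remaining from the first: none of the subtracted shapes is present at this height, so the 10×15.5 cube is unchanged — area = 155.00 mm². Checking containment: at z = 16.2 the cross-section extends beyond the z = 4.5 cross-section by about 123.50 mm².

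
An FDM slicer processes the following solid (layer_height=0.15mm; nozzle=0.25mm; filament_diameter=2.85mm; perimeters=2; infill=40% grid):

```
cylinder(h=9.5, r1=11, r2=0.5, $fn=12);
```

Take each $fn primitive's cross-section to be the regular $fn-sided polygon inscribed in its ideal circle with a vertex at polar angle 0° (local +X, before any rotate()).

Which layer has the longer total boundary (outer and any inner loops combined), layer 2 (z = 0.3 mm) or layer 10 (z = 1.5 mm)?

layer 2 (z = 0.3 mm)

Layer 2 (z = 0.3): the cone (r1=11→r2=0.5) has section circumradius 10.668 here — a regular 12-gon (perimeter = 2·12·10.668·sin(180°/12) = 66.27 mm). So its perimeter = 66.27 mm. Layer 10 (z = 1.5): the cone: at t=0.158 of its height the radius interpolates to r₁+(r₂−r₁)t = 9.342, giving a regular 12-gon of that circumradius (perimeter = 2·12·9.342·sin(180°/12) = 58.03 mm). So its perimeter = 58.03 mm. Layer 2 is larger (66.27 vs 58.03 mm).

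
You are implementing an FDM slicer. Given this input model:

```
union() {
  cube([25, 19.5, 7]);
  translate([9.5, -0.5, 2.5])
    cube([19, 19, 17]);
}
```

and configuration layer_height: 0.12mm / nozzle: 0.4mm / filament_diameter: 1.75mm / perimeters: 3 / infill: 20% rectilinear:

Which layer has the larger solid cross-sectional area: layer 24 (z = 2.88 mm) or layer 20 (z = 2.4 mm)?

Layer 24 (z = 2.88): the cube is present — its section is the full 25×19.5 rectangle (area 487.50 mm²); the cube at (9.5, -0.5) (footprint 19×19) is included at this height (area 361.00 mm²); Merging all regions: the regions partially overlap — summed areas 848.50 mm² minus the doubly-counted overlap 286.75 mm² gives 561.75 mm² — area = 561.75 mm². So its area = 561.75 mm². Layer 20 (z = 2.4): the cube is present — its section is the full 25×19.5 rectangle (area 487.50 mm²); the cube at (9.5, -0.5) is absent (z outside [2.5, 19.5]); Merging all regions: only the 25×19.5 cube is present, so the union is just that shape — area = 487.50 mm². So its area = 487.50 mm². Layer 24 is larger (561.75 vs 487.50 mm²).

layer 24 (z = 2.88 mm)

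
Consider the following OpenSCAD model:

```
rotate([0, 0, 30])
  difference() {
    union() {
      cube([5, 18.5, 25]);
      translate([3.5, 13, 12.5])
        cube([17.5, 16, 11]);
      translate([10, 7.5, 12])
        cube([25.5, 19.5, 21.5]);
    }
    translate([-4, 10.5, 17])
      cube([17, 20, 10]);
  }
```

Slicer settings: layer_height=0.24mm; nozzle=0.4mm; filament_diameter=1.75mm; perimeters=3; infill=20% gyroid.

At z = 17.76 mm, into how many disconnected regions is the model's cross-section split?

At z = 17.76 mm: the cube (footprint 5×18.5) is included at this height; the 17.5×16 cube at (3.5, 13) contributes its full rectangle; the cube at (10, 7.5) is present — its section is the full 25.5×19.5 rectangle; Merging all regions: the regions partially overlap (shared area 162.25 mm²), so overlapping operands fuse into one piece — 1 connected region; the 17×20 cube at (-4, 10.5) contributes its full rectangle; After the difference (first − rest): starting from the result so far, the 17×20 cube at (-4, 10.5) partially overlaps it — only the 191.25 mm² overlap (of its 340.00 mm²) is removed, clipping the outline — 2 connected regions; (rotated 30° about Z; rotation is an isometry so areas/perimeters/island counts are preserved). The result has 2 disconnected regions.

2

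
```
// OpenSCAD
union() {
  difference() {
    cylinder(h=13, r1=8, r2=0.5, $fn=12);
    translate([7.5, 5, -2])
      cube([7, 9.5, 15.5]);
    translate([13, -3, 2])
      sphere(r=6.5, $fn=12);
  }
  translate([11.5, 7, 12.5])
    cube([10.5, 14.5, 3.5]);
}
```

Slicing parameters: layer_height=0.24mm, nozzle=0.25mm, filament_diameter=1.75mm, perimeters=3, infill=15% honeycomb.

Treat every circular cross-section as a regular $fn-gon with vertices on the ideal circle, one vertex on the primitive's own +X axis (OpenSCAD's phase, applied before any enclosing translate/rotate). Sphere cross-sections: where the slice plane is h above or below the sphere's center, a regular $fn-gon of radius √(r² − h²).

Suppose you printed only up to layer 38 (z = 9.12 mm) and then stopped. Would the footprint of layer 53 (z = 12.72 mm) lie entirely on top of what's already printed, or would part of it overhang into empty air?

part overhangs

Compare the two slices. At z = 9.12: the cone: at t=0.702 of its height the radius interpolates to r₁+(r₂−r₁)t = 2.738, giving a regular 12-gon of that circumradius (area = (12/2)·2.738²·sin(360°/12) = 22.50 mm²); the cube at (7.5, 5) (footprint 7×9.5) is included at this height (area 66.50 mm²); the sphere at (13, -3) is absent (|z−center|=7.120 > r=6.5); Subtracting the remaining from the first: starting from the cone (22.50 mm²), the 7×9.5 cube at (7.5, 5) misses the remaining region (no effect) — area = 22.50 mm²; the cube at (11.5, 7) is absent (z outside [12.5, 16]); Taking the union: only the result so far is present, so the union is just that shape — area = 22.50 mm². At z = 12.72: the cone: at t=0.978 of its height the radius interpolates to r₁+(r₂−r₁)t = 0.662, giving a regular 12-gon of that circumradius (area = (12/2)·0.662²·sin(360°/12) = 1.31 mm²); the cube at (7.5, 5) is present — its section is the full 7×9.5 rectangle (area 66.50 mm²); the sphere at (13, -3) is absent (|z−center|=10.720 > r=6.5); Subtracting the remaining from the first: starting from the cone (1.31 mm²), the 7×9.5 cube at (7.5, 5) misses the remaining region (no effect) — area = 1.31 mm²; the 10.5×14.5 cube at (11.5, 7) contributes its full rectangle (area 152.25 mm²); Taking the union: the 2 present regions are separate (no shared area or edge), so areas and boundary lengths simply add and each stays a separate island — area = 153.56 mm². Checking containment: at z = 12.72 the cross-section extends beyond the z = 9.12 cross-section by about 152.25 mm².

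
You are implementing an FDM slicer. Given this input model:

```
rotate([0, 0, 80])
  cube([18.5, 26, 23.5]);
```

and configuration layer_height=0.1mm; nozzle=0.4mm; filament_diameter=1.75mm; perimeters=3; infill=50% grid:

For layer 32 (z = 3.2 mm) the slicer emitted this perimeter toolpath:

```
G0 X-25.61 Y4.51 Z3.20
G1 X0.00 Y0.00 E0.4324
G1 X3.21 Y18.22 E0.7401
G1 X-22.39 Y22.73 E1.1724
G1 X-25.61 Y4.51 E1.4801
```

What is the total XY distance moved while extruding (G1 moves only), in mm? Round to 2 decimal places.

89.00 mm

Sum the Euclidean lengths of each G1 segment: total = 89.00 mm.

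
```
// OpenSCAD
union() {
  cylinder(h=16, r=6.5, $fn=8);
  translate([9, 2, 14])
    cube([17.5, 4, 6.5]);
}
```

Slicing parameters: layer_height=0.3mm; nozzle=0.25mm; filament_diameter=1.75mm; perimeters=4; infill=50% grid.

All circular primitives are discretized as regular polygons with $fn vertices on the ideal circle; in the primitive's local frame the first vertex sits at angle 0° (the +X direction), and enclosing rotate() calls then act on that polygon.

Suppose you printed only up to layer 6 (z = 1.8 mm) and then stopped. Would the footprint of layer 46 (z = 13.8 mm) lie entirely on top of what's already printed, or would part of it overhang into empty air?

entirely on top

Compare the two slices. At z = 1.8: the r=6.5 cylinder gives a regular 8-gon of circumradius 6.5 (constant along its height) (area = (8/2)·6.500²·sin(360°/8) = 119.50 mm²); the cube at (9, 2) is not intersected at this z (z outside [14, 20.5]); Merging all regions: only the r=6.5 cylinder is present, so the union is just that shape — area = 119.50 mm². At z = 13.8: the r=6.5 cylinder gives a regular 8-gon of circumradius 6.5 (constant along its height) (area = (8/2)·6.500²·sin(360°/8) = 119.50 mm²); the cube at (9, 2) is absent (z outside [14, 20.5]); Merging all regions: only the r=6.5 cylinder is present, so the union is just that shape — area = 119.50 mm². Checking containment: the cross-section at z = 13.8 is a subset of the cross-section at z = 1.8.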